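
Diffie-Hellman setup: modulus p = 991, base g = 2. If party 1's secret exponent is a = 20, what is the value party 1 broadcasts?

Public value = 2^{20} \pmod{991}.
2^1 ≡ 2 (mod 991)
2^2 = (2^1)^2 ≡ 2^2 = 4 ≡ 4 (mod 991)
2^4 = (2^2)^2 ≡ 4^2 = 16 ≡ 16 (mod 991)
2^8 = (2^4)^2 ≡ 16^2 = 256 ≡ 256 (mod 991)
2^16 = (2^8)^2 ≡ 256^2 = 65536 ≡ 130 (mod 991)
2^20 = 2^16 · 2^4 ≡ 130 · 16 ≡ 98 (mod 991).

98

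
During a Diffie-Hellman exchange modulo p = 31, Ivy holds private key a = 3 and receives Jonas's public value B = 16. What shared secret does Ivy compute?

Shared key K = 16^3 mod 31.
16^1 ≡ 16 (mod 31)
16^2 = (16^1)^2 ≡ 16^2 = 256 ≡ 8 (mod 31)
16^3 = 16^2 · 16^1 ≡ 8 · 16 ≡ 4 (mod 31).

4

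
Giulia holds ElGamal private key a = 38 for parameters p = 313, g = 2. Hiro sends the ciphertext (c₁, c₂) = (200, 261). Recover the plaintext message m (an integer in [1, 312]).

Shared mask s = c₁^a mod p = 200^38 mod 313.
200^1 ≡ 200 (mod 313)
200^2 = (200^1)^2 ≡ 200^2 = 40000 ≡ 249 (mod 313)
200^4 = (200^2)^2 ≡ 249^2 = 62001 ≡ 27 (mod 313)
200^8 = (200^4)^2 ≡ 27^2 = 729 ≡ 103 (mod 313)
200^16 = (200^8)^2 ≡ 103^2 = 10609 ≡ 280 (mod 313)
200^32 = (200^16)^2 ≡ 280^2 = 78400 ≡ 150 (mod 313)
200^38 = 200^32 · 200^4 · 200^2 ≡ 150 · 27 · 249 ≡ 277 (mod 313).
So s = 277; s⁻¹ ≡ 113 (mod 313).
m = c₂ · s⁻¹ mod 313 = 261 · 113 mod 313 = 71.

71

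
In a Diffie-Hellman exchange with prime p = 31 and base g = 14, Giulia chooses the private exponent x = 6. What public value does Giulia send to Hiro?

Public value = 14^6 mod 31.
14^1 ≡ 14 (mod 31)
14^2 = (14^1)^2 ≡ 14^2 = 196 ≡ 10 (mod 31)
14^4 = (14^2)^2 ≡ 10^2 = 100 ≡ 7 (mod 31)
14^6 = 14^4 · 14^2 ≡ 7 · 10 ≡ 8 (mod 31).

8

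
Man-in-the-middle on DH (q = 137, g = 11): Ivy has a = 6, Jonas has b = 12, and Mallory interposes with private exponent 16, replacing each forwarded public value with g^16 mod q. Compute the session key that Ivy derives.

88

Ivy receives Mallory's public value M = 11^16 mod 137 instead of the honest one.
11^1 ≡ 11 (mod 137)
11^2 = (11^1)^2 ≡ 11^2 = 121 ≡ 121 (mod 137)
11^4 = (11^2)^2 ≡ 121^2 = 14641 ≡ 119 (mod 137)
11^8 = (11^4)^2 ≡ 119^2 = 14161 ≡ 50 (mod 137)
11^16 = (11^8)^2 ≡ 50^2 = 2500 ≡ 34 (mod 137)
So M = 34. Ivy computes K = M^6 mod 137.
34^1 ≡ 34 (mod 137)
34^2 = (34^1)^2 ≡ 34^2 = 1156 ≡ 60 (mod 137)
34^4 = (34^2)^2 ≡ 60^2 = 3600 ≡ 38 (mod 137)
34^6 = 34^4 · 34^2 ≡ 38 · 60 ≡ 88 (mod 137).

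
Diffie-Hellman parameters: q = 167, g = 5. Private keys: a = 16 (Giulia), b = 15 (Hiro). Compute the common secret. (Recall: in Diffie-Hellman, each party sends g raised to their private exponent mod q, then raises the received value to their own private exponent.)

64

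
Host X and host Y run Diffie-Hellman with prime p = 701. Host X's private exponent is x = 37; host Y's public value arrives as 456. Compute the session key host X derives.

Shared key K = 456^37 mod 701.
456^1 ≡ 456 (mod 701)
456^2 = (456^1)^2 ≡ 456^2 = 207936 ≡ 440 (mod 701)
456^4 = (456^2)^2 ≡ 440^2 = 193600 ≡ 124 (mod 701)
456^8 = (456^4)^2 ≡ 124^2 = 15376 ≡ 655 (mod 701)
456^16 = (456^8)^2 ≡ 655^2 = 429025 ≡ 13 (mod 701)
456^32 = (456^16)^2 ≡ 13^2 = 169 ≡ 169 (mod 701)
456^37 = 456^32 · 456^4 · 456^1 ≡ 169 · 124 · 456 ≡ 605 (mod 701).

605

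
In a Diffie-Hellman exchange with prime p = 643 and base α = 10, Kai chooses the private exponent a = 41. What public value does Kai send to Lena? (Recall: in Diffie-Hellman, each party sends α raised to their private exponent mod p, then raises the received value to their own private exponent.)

142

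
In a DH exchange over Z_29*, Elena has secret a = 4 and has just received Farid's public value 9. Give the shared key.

Shared key K = 9^4 mod 29.
9^1 ≡ 9 (mod 29)
9^2 = (9^1)^2 ≡ 9^2 = 81 ≡ 23 (mod 29)
9^4 = (9^2)^2 ≡ 23^2 = 529 ≡ 7 (mod 29)

7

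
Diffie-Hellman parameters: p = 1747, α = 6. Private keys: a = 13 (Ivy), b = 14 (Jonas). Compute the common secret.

Ivy sends A = α^a mod p = 6^13 mod 1747.
6^1 ≡ 6 (mod 1747)
6^2 = (6^1)^2 ≡ 6^2 = 36 ≡ 36 (mod 1747)
6^4 = (6^2)^2 ≡ 36^2 = 1296 ≡ 1296 (mod 1747)
6^8 = (6^4)^2 ≡ 1296^2 = 1679616 ≡ 749 (mod 1747)
6^13 = 6^8 · 6^4 · 6^1 ≡ 749 · 1296 · 6 ≡ 1473 (mod 1747).
So A = 1473. Jonas then computes K = A^b mod p = 1473^14 mod 1747.
1473^1 ≡ 1473 (mod 1747)
1473^2 = (1473^1)^2 ≡ 1473^2 = 2169729 ≡ 1702 (mod 1747)
1473^4 = (1473^2)^2 ≡ 1702^2 = 2896804 ≡ 278 (mod 1747)
1473^8 = (1473^4)^2 ≡ 278^2 = 77284 ≡ 416 (mod 1747)
1473^14 = 1473^8 · 1473^4 · 1473^2 ≡ 416 · 278 · 1702 ≡ 153 (mod 1747).

153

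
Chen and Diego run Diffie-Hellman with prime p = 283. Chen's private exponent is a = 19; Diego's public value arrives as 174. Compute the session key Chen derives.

196

Shared key K = 174^19 mod 283.
174^1 ≡ 174 (mod 283)
174^2 = (174^1)^2 ≡ 174^2 = 30276 ≡ 278 (mod 283)
174^4 = (174^2)^2 ≡ 278^2 = 77284 ≡ 25 (mod 283)
174^8 = (174^4)^2 ≡ 25^2 = 625 ≡ 59 (mod 283)
174^16 = (174^8)^2 ≡ 59^2 = 3481 ≡ 85 (mod 283)
174^19 = 174^16 · 174^2 · 174^1 ≡ 85 · 278 · 174 ≡ 196 (mod 283).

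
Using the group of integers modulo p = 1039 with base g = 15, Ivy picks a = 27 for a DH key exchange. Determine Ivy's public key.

Public value = 15^27 mod 1039.
15^1 ≡ 15 (mod 1039)
15^2 = (15^1)^2 ≡ 15^2 = 225 ≡ 225 (mod 1039)
15^4 = (15^2)^2 ≡ 225^2 = 50625 ≡ 753 (mod 1039)
15^8 = (15^4)^2 ≡ 753^2 = 567009 ≡ 754 (mod 1039)
15^16 = (15^8)^2 ≡ 754^2 = 568516 ≡ 183 (mod 1039)
15^27 = 15^16 · 15^8 · 15^2 · 15^1 ≡ 183 · 754 · 225 · 15 ≡ 99 (mod 1039).

99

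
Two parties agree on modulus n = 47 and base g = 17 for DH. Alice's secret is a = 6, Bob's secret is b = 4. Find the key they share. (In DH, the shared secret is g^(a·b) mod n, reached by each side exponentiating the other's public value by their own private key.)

Alice sends A = g^a mod n = 17^6 mod 47.
17^1 ≡ 17 (mod 47)
17^2 = (17^1)^2 ≡ 17^2 = 289 ≡ 7 (mod 47)
17^4 = (17^2)^2 ≡ 7^2 = 49 ≡ 2 (mod 47)
17^6 = 17^4 · 17^2 ≡ 2 · 7 ≡ 14 (mod 47).
So A = 14. Bob then computes K = A^b mod n = 14^4 mod 47.
14^1 ≡ 14 (mod 47)
14^2 = (14^1)^2 ≡ 14^2 = 196 ≡ 8 (mod 47)
14^4 = (14^2)^2 ≡ 8^2 = 64 ≡ 17 (mod 47)

17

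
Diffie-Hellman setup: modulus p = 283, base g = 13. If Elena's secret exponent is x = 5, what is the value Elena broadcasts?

Public value = 13^5 (mod 283).
13^1 ≡ 13 (mod 283)
13^2 = (13^1)^2 ≡ 13^2 = 169 ≡ 169 (mod 283)
13^4 = (13^2)^2 ≡ 169^2 = 28561 ≡ 261 (mod 283)
13^5 = 13^4 · 13^1 ≡ 261 · 13 ≡ 280 (mod 283).

280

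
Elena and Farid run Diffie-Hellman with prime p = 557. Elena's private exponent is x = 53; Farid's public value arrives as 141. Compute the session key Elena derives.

Shared key K = 141^53 mod 557.
141^1 ≡ 141 (mod 557)
141^2 = (141^1)^2 ≡ 141^2 = 19881 ≡ 386 (mod 557)
141^4 = (141^2)^2 ≡ 386^2 = 148996 ≡ 277 (mod 557)
141^8 = (141^4)^2 ≡ 277^2 = 76729 ≡ 420 (mod 557)
141^16 = (141^8)^2 ≡ 420^2 = 176400 ≡ 388 (mod 557)
141^32 = (141^16)^2 ≡ 388^2 = 150544 ≡ 154 (mod 557)
141^53 = 141^32 · 141^16 · 141^4 · 141^1 ≡ 154 · 388 · 277 · 141 ≡ 225 (mod 557).

225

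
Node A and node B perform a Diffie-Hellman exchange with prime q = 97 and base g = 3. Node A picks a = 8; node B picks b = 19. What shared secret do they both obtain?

62

Node A sends A = g^a mod q = 3^8 mod 97.
3^1 ≡ 3 (mod 97)
3^2 = (3^1)^2 ≡ 3^2 = 9 ≡ 9 (mod 97)
3^4 = (3^2)^2 ≡ 9^2 = 81 ≡ 81 (mod 97)
3^8 = (3^4)^2 ≡ 81^2 = 6561 ≡ 62 (mod 97)
So A = 62. Node B then computes K = A^b mod q = 62^19 mod 97.
62^1 ≡ 62 (mod 97)
62^2 = (62^1)^2 ≡ 62^2 = 3844 ≡ 61 (mod 97)
62^4 = (62^2)^2 ≡ 61^2 = 3721 ≡ 35 (mod 97)
62^8 = (62^4)^2 ≡ 35^2 = 1225 ≡ 61 (mod 97)
62^16 = (62^8)^2 ≡ 61^2 = 3721 ≡ 35 (mod 97)
62^19 = 62^16 · 62^2 · 62^1 ≡ 35 · 61 · 62 ≡ 62 (mod 97).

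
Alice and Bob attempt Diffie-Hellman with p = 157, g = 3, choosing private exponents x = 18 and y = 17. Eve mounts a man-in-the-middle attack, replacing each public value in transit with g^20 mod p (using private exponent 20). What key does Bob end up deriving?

40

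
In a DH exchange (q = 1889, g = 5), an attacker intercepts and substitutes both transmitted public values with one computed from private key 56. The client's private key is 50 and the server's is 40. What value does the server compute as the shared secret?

289

The server receives an attacker's public value M = 5^56 mod 1889 instead of the honest one.
5^1 ≡ 5 (mod 1889)
5^2 = (5^1)^2 ≡ 5^2 = 25 ≡ 25 (mod 1889)
5^4 = (5^2)^2 ≡ 25^2 = 625 ≡ 625 (mod 1889)
5^8 = (5^4)^2 ≡ 625^2 = 390625 ≡ 1491 (mod 1889)
5^16 = (5^8)^2 ≡ 1491^2 = 2223081 ≡ 1617 (mod 1889)
5^32 = (5^16)^2 ≡ 1617^2 = 2614689 ≡ 313 (mod 1889)
5^56 = 5^32 · 5^16 · 5^8 ≡ 313 · 1617 · 1491 ≡ 1135 (mod 1889).
So M = 1135. The server computes K = M^40 mod 1889.
1135^1 ≡ 1135 (mod 1889)
1135^2 = (1135^1)^2 ≡ 1135^2 = 1288225 ≡ 1816 (mod 1889)
1135^4 = (1135^2)^2 ≡ 1816^2 = 3297856 ≡ 1551 (mod 1889)
1135^8 = (1135^4)^2 ≡ 1551^2 = 2405601 ≡ 904 (mod 1889)
1135^16 = (1135^8)^2 ≡ 904^2 = 817216 ≡ 1168 (mod 1889)
1135^32 = (1135^16)^2 ≡ 1168^2 = 1364224 ≡ 366 (mod 1889)
1135^40 = 1135^32 · 1135^8 ≡ 366 · 904 ≡ 289 (mod 1889).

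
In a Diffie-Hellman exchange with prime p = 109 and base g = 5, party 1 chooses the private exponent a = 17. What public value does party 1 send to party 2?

9

Public value = 5^17 (mod 109).
5^1 ≡ 5 (mod 109)
5^2 = (5^1)^2 ≡ 5^2 = 25 ≡ 25 (mod 109)
5^4 = (5^2)^2 ≡ 25^2 = 625 ≡ 80 (mod 109)
5^8 = (5^4)^2 ≡ 80^2 = 6400 ≡ 78 (mod 109)
5^16 = (5^8)^2 ≡ 78^2 = 6084 ≡ 89 (mod 109)
5^17 = 5^16 · 5^1 ≡ 89 · 5 ≡ 9 (mod 109).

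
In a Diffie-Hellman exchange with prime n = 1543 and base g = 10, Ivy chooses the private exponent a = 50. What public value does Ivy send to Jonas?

Public value = 10^{50} \pmod{1543}.
10^1 ≡ 10 (mod 1543)
10^2 = (10^1)^2 ≡ 10^2 = 100 ≡ 100 (mod 1543)
10^4 = (10^2)^2 ≡ 100^2 = 10000 ≡ 742 (mod 1543)
10^8 = (10^4)^2 ≡ 742^2 = 550564 ≡ 1256 (mod 1543)
10^16 = (10^8)^2 ≡ 1256^2 = 1577536 ≡ 590 (mod 1543)
10^32 = (10^16)^2 ≡ 590^2 = 348100 ≡ 925 (mod 1543)
10^50 = 10^32 · 10^16 · 10^2 ≡ 925 · 590 · 100 ≡ 633 (mod 1543).

633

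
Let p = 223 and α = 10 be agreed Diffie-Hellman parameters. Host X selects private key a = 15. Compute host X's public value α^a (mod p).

95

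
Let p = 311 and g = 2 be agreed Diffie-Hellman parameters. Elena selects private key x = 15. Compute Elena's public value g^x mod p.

113

Public value = 2^15 mod 311.
2^1 ≡ 2 (mod 311)
2^2 = (2^1)^2 ≡ 2^2 = 4 ≡ 4 (mod 311)
2^4 = (2^2)^2 ≡ 4^2 = 16 ≡ 16 (mod 311)
2^8 = (2^4)^2 ≡ 16^2 = 256 ≡ 256 (mod 311)
2^15 = 2^8 · 2^4 · 2^2 · 2^1 ≡ 256 · 16 · 4 · 2 ≡ 113 (mod 311).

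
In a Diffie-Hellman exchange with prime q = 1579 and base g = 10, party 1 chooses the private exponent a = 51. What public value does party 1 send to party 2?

707

Public value = 10^51 mod 1579.
10^1 ≡ 10 (mod 1579)
10^2 = (10^1)^2 ≡ 10^2 = 100 ≡ 100 (mod 1579)
10^4 = (10^2)^2 ≡ 100^2 = 10000 ≡ 526 (mod 1579)
10^8 = (10^4)^2 ≡ 526^2 = 276676 ≡ 351 (mod 1579)
10^16 = (10^8)^2 ≡ 351^2 = 123201 ≡ 39 (mod 1579)
10^32 = (10^16)^2 ≡ 39^2 = 1521 ≡ 1521 (mod 1579)
10^51 = 10^32 · 10^16 · 10^2 · 10^1 ≡ 1521 · 39 · 100 · 10 ≡ 707 (mod 1579).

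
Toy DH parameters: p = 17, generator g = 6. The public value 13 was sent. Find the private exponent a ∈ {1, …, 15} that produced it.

Try successive powers of 6 modulo 17:
6^1 ≡ 6
6^2 ≡ 2
6^3 ≡ 12
6^4 ≡ 4
6^5 ≡ 7
6^6 ≡ 8
6^7 ≡ 14
6^8 ≡ 16
6^9 ≡ 11
6^10 ≡ 15
6^11 ≡ 5
6^12 ≡ 13
Found: a = 12.

12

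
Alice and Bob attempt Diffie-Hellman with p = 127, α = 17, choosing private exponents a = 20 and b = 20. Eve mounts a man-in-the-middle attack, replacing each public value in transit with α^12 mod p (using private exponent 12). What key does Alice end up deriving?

25

Alice receives Eve's public value M = 17^12 mod 127 instead of the honest one.
17^1 ≡ 17 (mod 127)
17^2 = (17^1)^2 ≡ 17^2 = 289 ≡ 35 (mod 127)
17^4 = (17^2)^2 ≡ 35^2 = 1225 ≡ 82 (mod 127)
17^8 = (17^4)^2 ≡ 82^2 = 6724 ≡ 120 (mod 127)
17^12 = 17^8 · 17^4 ≡ 120 · 82 ≡ 61 (mod 127).
So M = 61. Alice computes K = M^20 mod 127.
61^1 ≡ 61 (mod 127)
61^2 = (61^1)^2 ≡ 61^2 = 3721 ≡ 38 (mod 127)
61^4 = (61^2)^2 ≡ 38^2 = 1444 ≡ 47 (mod 127)
61^8 = (61^4)^2 ≡ 47^2 = 2209 ≡ 50 (mod 127)
61^16 = (61^8)^2 ≡ 50^2 = 2500 ≡ 87 (mod 127)
61^20 = 61^16 · 61^4 ≡ 87 · 47 ≡ 25 (mod 127).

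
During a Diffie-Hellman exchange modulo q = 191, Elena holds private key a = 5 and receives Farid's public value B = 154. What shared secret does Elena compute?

121

Shared key K = 154^5 mod 191.
154^1 ≡ 154 (mod 191)
154^2 = (154^1)^2 ≡ 154^2 = 23716 ≡ 32 (mod 191)
154^4 = (154^2)^2 ≡ 32^2 = 1024 ≡ 69 (mod 191)
154^5 = 154^4 · 154^1 ≡ 69 · 154 ≡ 121 (mod 191).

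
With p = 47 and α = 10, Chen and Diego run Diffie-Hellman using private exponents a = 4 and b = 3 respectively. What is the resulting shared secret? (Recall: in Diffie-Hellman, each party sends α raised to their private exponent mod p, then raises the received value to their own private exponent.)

Diego sends B = α^b mod p = 10^3 mod 47.
10^1 ≡ 10 (mod 47)
10^2 = (10^1)^2 ≡ 10^2 = 100 ≡ 6 (mod 47)
10^3 = 10^2 · 10^1 ≡ 6 · 10 ≡ 13 (mod 47).
So B = 13. Chen then computes K = B^a mod p = 13^4 mod 47.
13^1 ≡ 13 (mod 47)
13^2 = (13^1)^2 ≡ 13^2 = 169 ≡ 28 (mod 47)
13^4 = (13^2)^2 ≡ 28^2 = 784 ≡ 32 (mod 47)

32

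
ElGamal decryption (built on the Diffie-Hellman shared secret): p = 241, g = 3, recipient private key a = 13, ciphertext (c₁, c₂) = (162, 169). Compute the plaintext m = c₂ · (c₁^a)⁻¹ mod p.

225

Shared mask s = c₁^a mod p = 162^13 mod 241.
162^1 ≡ 162 (mod 241)
162^2 = (162^1)^2 ≡ 162^2 = 26244 ≡ 216 (mod 241)
162^4 = (162^2)^2 ≡ 216^2 = 46656 ≡ 143 (mod 241)
162^8 = (162^4)^2 ≡ 143^2 = 20449 ≡ 205 (mod 241)
162^13 = 162^8 · 162^4 · 162^1 ≡ 205 · 143 · 162 ≡ 125 (mod 241).
So s = 125; s⁻¹ ≡ 27 (mod 241).
m = c₂ · s⁻¹ mod 241 = 169 · 27 mod 241 = 225.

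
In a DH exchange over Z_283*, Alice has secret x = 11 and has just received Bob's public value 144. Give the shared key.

91

Shared key K = 144^11 mod 283.
144^1 ≡ 144 (mod 283)
144^2 = (144^1)^2 ≡ 144^2 = 20736 ≡ 77 (mod 283)
144^4 = (144^2)^2 ≡ 77^2 = 5929 ≡ 269 (mod 283)
144^8 = (144^4)^2 ≡ 269^2 = 72361 ≡ 196 (mod 283)
144^11 = 144^8 · 144^2 · 144^1 ≡ 196 · 77 · 144 ≡ 91 (mod 283).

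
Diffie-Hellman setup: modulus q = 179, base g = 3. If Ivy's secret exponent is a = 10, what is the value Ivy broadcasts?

Public value = 3^10 mod 179.
3^1 ≡ 3 (mod 179)
3^2 = (3^1)^2 ≡ 3^2 = 9 ≡ 9 (mod 179)
3^4 = (3^2)^2 ≡ 9^2 = 81 ≡ 81 (mod 179)
3^8 = (3^4)^2 ≡ 81^2 = 6561 ≡ 117 (mod 179)
3^10 = 3^8 · 3^2 ≡ 117 · 9 ≡ 158 (mod 179).

158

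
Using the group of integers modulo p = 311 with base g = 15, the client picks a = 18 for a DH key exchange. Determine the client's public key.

49

Public value = 15^18 (mod 311).
15^1 ≡ 15 (mod 311)
15^2 = (15^1)^2 ≡ 15^2 = 225 ≡ 225 (mod 311)
15^4 = (15^2)^2 ≡ 225^2 = 50625 ≡ 243 (mod 311)
15^8 = (15^4)^2 ≡ 243^2 = 59049 ≡ 270 (mod 311)
15^16 = (15^8)^2 ≡ 270^2 = 72900 ≡ 126 (mod 311)
15^18 = 15^16 · 15^2 ≡ 126 · 225 ≡ 49 (mod 311).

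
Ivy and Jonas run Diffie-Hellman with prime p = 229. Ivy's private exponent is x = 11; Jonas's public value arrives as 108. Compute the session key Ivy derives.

186

Shared key K = 108^11 mod 229.
108^1 ≡ 108 (mod 229)
108^2 = (108^1)^2 ≡ 108^2 = 11664 ≡ 214 (mod 229)
108^4 = (108^2)^2 ≡ 214^2 = 45796 ≡ 225 (mod 229)
108^8 = (108^4)^2 ≡ 225^2 = 50625 ≡ 16 (mod 229)
108^11 = 108^8 · 108^2 · 108^1 ≡ 16 · 214 · 108 ≡ 186 (mod 229).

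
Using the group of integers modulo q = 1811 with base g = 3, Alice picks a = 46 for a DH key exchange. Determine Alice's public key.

Public value = 3^46 mod 1811.
3^1 ≡ 3 (mod 1811)
3^2 = (3^1)^2 ≡ 3^2 = 9 ≡ 9 (mod 1811)
3^4 = (3^2)^2 ≡ 9^2 = 81 ≡ 81 (mod 1811)
3^8 = (3^4)^2 ≡ 81^2 = 6561 ≡ 1128 (mod 1811)
3^16 = (3^8)^2 ≡ 1128^2 = 1272384 ≡ 1062 (mod 1811)
3^32 = (3^16)^2 ≡ 1062^2 = 1127844 ≡ 1402 (mod 1811)
3^46 = 3^32 · 3^8 · 3^4 · 3^2 ≡ 1402 · 1128 · 81 · 9 ≡ 635 (mod 1811).

635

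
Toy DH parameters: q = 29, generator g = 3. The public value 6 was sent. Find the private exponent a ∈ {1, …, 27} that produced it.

Try successive powers of 3 modulo 29:
3^1 ≡ 3
3^2 ≡ 9
3^3 ≡ 27
3^4 ≡ 23
3^5 ≡ 11
3^6 ≡ 4
3^7 ≡ 12
3^8 ≡ 7
3^9 ≡ 21
3^10 ≡ 5
3^11 ≡ 15
3^12 ≡ 16
3^13 ≡ 19
3^14 ≡ 28
3^15 ≡ 26
3^16 ≡ 20
3^17 ≡ 2
3^18 ≡ 6
Found: a = 18.

18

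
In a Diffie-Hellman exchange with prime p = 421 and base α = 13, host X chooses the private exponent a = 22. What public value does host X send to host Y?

Public value = 13^22 mod 421.
13^1 ≡ 13 (mod 421)
13^2 = (13^1)^2 ≡ 13^2 = 169 ≡ 169 (mod 421)
13^4 = (13^2)^2 ≡ 169^2 = 28561 ≡ 354 (mod 421)
13^8 = (13^4)^2 ≡ 354^2 = 125316 ≡ 279 (mod 421)
13^16 = (13^8)^2 ≡ 279^2 = 77841 ≡ 377 (mod 421)
13^22 = 13^16 · 13^4 · 13^2 ≡ 377 · 354 · 169 ≡ 169 (mod 421).

169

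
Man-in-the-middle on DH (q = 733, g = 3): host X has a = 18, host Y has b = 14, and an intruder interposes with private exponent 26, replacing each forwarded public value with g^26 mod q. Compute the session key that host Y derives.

Host Y receives an intruder's public value M = 3^26 mod 733 instead of the honest one.
3^1 ≡ 3 (mod 733)
3^2 = (3^1)^2 ≡ 3^2 = 9 ≡ 9 (mod 733)
3^4 = (3^2)^2 ≡ 9^2 = 81 ≡ 81 (mod 733)
3^8 = (3^4)^2 ≡ 81^2 = 6561 ≡ 697 (mod 733)
3^16 = (3^8)^2 ≡ 697^2 = 485809 ≡ 563 (mod 733)
3^26 = 3^16 · 3^8 · 3^2 ≡ 563 · 697 · 9 ≡ 105 (mod 733).
So M = 105. Host Y computes K = M^14 mod 733.
105^1 ≡ 105 (mod 733)
105^2 = (105^1)^2 ≡ 105^2 = 11025 ≡ 30 (mod 733)
105^4 = (105^2)^2 ≡ 30^2 = 900 ≡ 167 (mod 733)
105^8 = (105^4)^2 ≡ 167^2 = 27889 ≡ 35 (mod 733)
105^14 = 105^8 · 105^4 · 105^2 ≡ 35 · 167 · 30 ≡ 163 (mod 733).

163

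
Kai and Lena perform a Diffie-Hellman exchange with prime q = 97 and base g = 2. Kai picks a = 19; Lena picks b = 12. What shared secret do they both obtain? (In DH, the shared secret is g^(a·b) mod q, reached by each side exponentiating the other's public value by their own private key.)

Lena sends B = g^b mod q = 2^12 mod 97.
2^1 ≡ 2 (mod 97)
2^2 = (2^1)^2 ≡ 2^2 = 4 ≡ 4 (mod 97)
2^4 = (2^2)^2 ≡ 4^2 = 16 ≡ 16 (mod 97)
2^8 = (2^4)^2 ≡ 16^2 = 256 ≡ 62 (mod 97)
2^12 = 2^8 · 2^4 ≡ 62 · 16 ≡ 22 (mod 97).
So B = 22. Kai then computes K = B^a mod q = 22^19 mod 97.
22^1 ≡ 22 (mod 97)
22^2 = (22^1)^2 ≡ 22^2 = 484 ≡ 96 (mod 97)
22^4 = (22^2)^2 ≡ 96^2 = 9216 ≡ 1 (mod 97)
22^8 = (22^4)^2 ≡ 1^2 = 1 ≡ 1 (mod 97)
22^16 = (22^8)^2 ≡ 1^2 = 1 ≡ 1 (mod 97)
22^19 = 22^16 · 22^2 · 22^1 ≡ 1 · 96 · 22 ≡ 75 (mod 97).

75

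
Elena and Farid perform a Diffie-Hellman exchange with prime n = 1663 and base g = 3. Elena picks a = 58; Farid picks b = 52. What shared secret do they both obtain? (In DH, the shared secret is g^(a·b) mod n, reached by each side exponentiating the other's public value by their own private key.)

1596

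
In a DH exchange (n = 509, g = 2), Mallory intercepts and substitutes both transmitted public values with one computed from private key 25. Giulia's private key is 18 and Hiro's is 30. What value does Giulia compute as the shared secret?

71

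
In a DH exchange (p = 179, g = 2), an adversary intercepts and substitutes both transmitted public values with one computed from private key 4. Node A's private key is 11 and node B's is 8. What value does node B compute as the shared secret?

126

Node B receives an adversary's public value M = 2^4 mod 179 instead of the honest one.
2^1 ≡ 2 (mod 179)
2^2 = (2^1)^2 ≡ 2^2 = 4 ≡ 4 (mod 179)
2^4 = (2^2)^2 ≡ 4^2 = 16 ≡ 16 (mod 179)
So M = 16. Node B computes K = M^8 mod 179.
16^1 ≡ 16 (mod 179)
16^2 = (16^1)^2 ≡ 16^2 = 256 ≡ 77 (mod 179)
16^4 = (16^2)^2 ≡ 77^2 = 5929 ≡ 22 (mod 179)
16^8 = (16^4)^2 ≡ 22^2 = 484 ≡ 126 (mod 179)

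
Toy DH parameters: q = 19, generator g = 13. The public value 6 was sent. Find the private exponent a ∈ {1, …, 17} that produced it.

Try successive powers of 13 modulo 19:
13^1 ≡ 13
13^2 ≡ 17
13^3 ≡ 12
13^4 ≡ 4
13^5 ≡ 14
13^6 ≡ 11
13^7 ≡ 10
13^8 ≡ 16
13^9 ≡ 18
13^10 ≡ 6
Found: a = 10.

10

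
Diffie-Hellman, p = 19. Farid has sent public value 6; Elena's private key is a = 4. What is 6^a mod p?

Shared key K = 6^4 mod 19.
6^1 ≡ 6 (mod 19)
6^2 = (6^1)^2 ≡ 6^2 = 36 ≡ 17 (mod 19)
6^4 = (6^2)^2 ≡ 17^2 = 289 ≡ 4 (mod 19)

4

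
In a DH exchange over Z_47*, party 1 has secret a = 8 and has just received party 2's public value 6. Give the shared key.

Shared key K = 6^8 mod 47.
6^1 ≡ 6 (mod 47)
6^2 = (6^1)^2 ≡ 6^2 = 36 ≡ 36 (mod 47)
6^4 = (6^2)^2 ≡ 36^2 = 1296 ≡ 27 (mod 47)
6^8 = (6^4)^2 ≡ 27^2 = 729 ≡ 24 (mod 47)

24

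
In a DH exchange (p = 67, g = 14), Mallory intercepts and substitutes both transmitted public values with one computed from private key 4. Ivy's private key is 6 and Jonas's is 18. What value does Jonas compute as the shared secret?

9

Jonas receives Mallory's public value M = 14^4 mod 67 instead of the honest one.
14^1 ≡ 14 (mod 67)
14^2 = (14^1)^2 ≡ 14^2 = 196 ≡ 62 (mod 67)
14^4 = (14^2)^2 ≡ 62^2 = 3844 ≡ 25 (mod 67)
So M = 25. Jonas computes K = M^18 mod 67.
25^1 ≡ 25 (mod 67)
25^2 = (25^1)^2 ≡ 25^2 = 625 ≡ 22 (mod 67)
25^4 = (25^2)^2 ≡ 22^2 = 484 ≡ 15 (mod 67)
25^8 = (25^4)^2 ≡ 15^2 = 225 ≡ 24 (mod 67)
25^16 = (25^8)^2 ≡ 24^2 = 576 ≡ 40 (mod 67)
25^18 = 25^16 · 25^2 ≡ 40 · 22 ≡ 9 (mod 67).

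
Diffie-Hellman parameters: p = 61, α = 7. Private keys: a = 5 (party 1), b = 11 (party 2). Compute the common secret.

Party 2 sends B = α^b mod p = 7^11 mod 61.
7^1 ≡ 7 (mod 61)
7^2 = (7^1)^2 ≡ 7^2 = 49 ≡ 49 (mod 61)
7^4 = (7^2)^2 ≡ 49^2 = 2401 ≡ 22 (mod 61)
7^8 = (7^4)^2 ≡ 22^2 = 484 ≡ 57 (mod 61)
7^11 = 7^8 · 7^2 · 7^1 ≡ 57 · 49 · 7 ≡ 31 (mod 61).
So B = 31. Party 1 then computes K = B^a mod p = 31^5 mod 61.
31^1 ≡ 31 (mod 61)
31^2 = (31^1)^2 ≡ 31^2 = 961 ≡ 46 (mod 61)
31^4 = (31^2)^2 ≡ 46^2 = 2116 ≡ 42 (mod 61)
31^5 = 31^4 · 31^1 ≡ 42 · 31 ≡ 21 (mod 61).

21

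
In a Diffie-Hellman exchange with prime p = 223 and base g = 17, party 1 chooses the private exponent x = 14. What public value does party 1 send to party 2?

136

Public value = 17^14 mod 223.
17^1 ≡ 17 (mod 223)
17^2 = (17^1)^2 ≡ 17^2 = 289 ≡ 66 (mod 223)
17^4 = (17^2)^2 ≡ 66^2 = 4356 ≡ 119 (mod 223)
17^8 = (17^4)^2 ≡ 119^2 = 14161 ≡ 112 (mod 223)
17^14 = 17^8 · 17^4 · 17^2 ≡ 112 · 119 · 66 ≡ 136 (mod 223).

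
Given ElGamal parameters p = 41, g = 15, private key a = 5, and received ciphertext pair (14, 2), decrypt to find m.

Shared mask s = c₁^a mod p = 14^5 mod 41.
14^1 ≡ 14 (mod 41)
14^2 = (14^1)^2 ≡ 14^2 = 196 ≡ 32 (mod 41)
14^4 = (14^2)^2 ≡ 32^2 = 1024 ≡ 40 (mod 41)
14^5 = 14^4 · 14^1 ≡ 40 · 14 ≡ 27 (mod 41).
So s = 27; s⁻¹ ≡ 38 (mod 41).
m = c₂ · s⁻¹ mod 41 = 2 · 38 mod 41 = 35.

35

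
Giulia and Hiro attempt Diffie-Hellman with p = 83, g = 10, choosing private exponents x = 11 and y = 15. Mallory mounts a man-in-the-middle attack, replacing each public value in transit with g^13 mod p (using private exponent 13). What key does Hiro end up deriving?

38

Hiro receives Mallory's public value M = 10^13 mod 83 instead of the honest one.
10^1 ≡ 10 (mod 83)
10^2 = (10^1)^2 ≡ 10^2 = 100 ≡ 17 (mod 83)
10^4 = (10^2)^2 ≡ 17^2 = 289 ≡ 40 (mod 83)
10^8 = (10^4)^2 ≡ 40^2 = 1600 ≡ 23 (mod 83)
10^13 = 10^8 · 10^4 · 10^1 ≡ 23 · 40 · 10 ≡ 70 (mod 83).
So M = 70. Hiro computes K = M^15 mod 83.
70^1 ≡ 70 (mod 83)
70^2 = (70^1)^2 ≡ 70^2 = 4900 ≡ 3 (mod 83)
70^4 = (70^2)^2 ≡ 3^2 = 9 ≡ 9 (mod 83)
70^8 = (70^4)^2 ≡ 9^2 = 81 ≡ 81 (mod 83)
70^15 = 70^8 · 70^4 · 70^2 · 70^1 ≡ 81 · 9 · 3 · 70 ≡ 38 (mod 83).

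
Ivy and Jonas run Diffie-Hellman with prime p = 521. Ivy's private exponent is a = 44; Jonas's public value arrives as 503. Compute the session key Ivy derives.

Shared key K = 503^44 mod 521.
503^1 ≡ 503 (mod 521)
503^2 = (503^1)^2 ≡ 503^2 = 253009 ≡ 324 (mod 521)
503^4 = (503^2)^2 ≡ 324^2 = 104976 ≡ 255 (mod 521)
503^8 = (503^4)^2 ≡ 255^2 = 65025 ≡ 421 (mod 521)
503^16 = (503^8)^2 ≡ 421^2 = 177241 ≡ 101 (mod 521)
503^32 = (503^16)^2 ≡ 101^2 = 10201 ≡ 302 (mod 521)
503^44 = 503^32 · 503^8 · 503^4 ≡ 302 · 421 · 255 ≡ 422 (mod 521).

422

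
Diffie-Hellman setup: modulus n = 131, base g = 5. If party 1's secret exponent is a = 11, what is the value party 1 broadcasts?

Public value = 5^11 mod 131.
5^1 ≡ 5 (mod 131)
5^2 = (5^1)^2 ≡ 5^2 = 25 ≡ 25 (mod 131)
5^4 = (5^2)^2 ≡ 25^2 = 625 ≡ 101 (mod 131)
5^8 = (5^4)^2 ≡ 101^2 = 10201 ≡ 114 (mod 131)
5^11 = 5^8 · 5^2 · 5^1 ≡ 114 · 25 · 5 ≡ 102 (mod 131).

102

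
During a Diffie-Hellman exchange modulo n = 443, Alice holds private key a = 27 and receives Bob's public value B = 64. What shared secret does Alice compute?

39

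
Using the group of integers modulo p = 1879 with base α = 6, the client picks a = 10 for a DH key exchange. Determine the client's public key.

1835

Public value = 6^10 mod 1879.
6^1 ≡ 6 (mod 1879)
6^2 = (6^1)^2 ≡ 6^2 = 36 ≡ 36 (mod 1879)
6^4 = (6^2)^2 ≡ 36^2 = 1296 ≡ 1296 (mod 1879)
6^8 = (6^4)^2 ≡ 1296^2 = 1679616 ≡ 1669 (mod 1879)
6^10 = 6^8 · 6^2 ≡ 1669 · 36 ≡ 1835 (mod 1879).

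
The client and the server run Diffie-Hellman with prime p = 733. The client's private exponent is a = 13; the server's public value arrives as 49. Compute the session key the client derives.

219

Shared key K = 49^13 mod 733.
49^1 ≡ 49 (mod 733)
49^2 = (49^1)^2 ≡ 49^2 = 2401 ≡ 202 (mod 733)
49^4 = (49^2)^2 ≡ 202^2 = 40804 ≡ 489 (mod 733)
49^8 = (49^4)^2 ≡ 489^2 = 239121 ≡ 163 (mod 733)
49^13 = 49^8 · 49^4 · 49^1 ≡ 163 · 489 · 49 ≡ 219 (mod 733).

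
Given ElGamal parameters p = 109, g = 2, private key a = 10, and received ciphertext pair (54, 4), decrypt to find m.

63

Shared mask s = c₁^a mod p = 54^10 mod 109.
54^1 ≡ 54 (mod 109)
54^2 = (54^1)^2 ≡ 54^2 = 2916 ≡ 82 (mod 109)
54^4 = (54^2)^2 ≡ 82^2 = 6724 ≡ 75 (mod 109)
54^8 = (54^4)^2 ≡ 75^2 = 5625 ≡ 66 (mod 109)
54^10 = 54^8 · 54^2 ≡ 66 · 82 ≡ 71 (mod 109).
So s = 71; s⁻¹ ≡ 43 (mod 109).
m = c₂ · s⁻¹ mod 109 = 4 · 43 mod 109 = 63.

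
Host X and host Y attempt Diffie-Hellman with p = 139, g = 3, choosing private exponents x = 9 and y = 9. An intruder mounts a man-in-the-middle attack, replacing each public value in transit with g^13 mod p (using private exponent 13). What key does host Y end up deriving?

Host Y receives an intruder's public value M = 3^13 mod 139 instead of the honest one.
3^1 ≡ 3 (mod 139)
3^2 = (3^1)^2 ≡ 3^2 = 9 ≡ 9 (mod 139)
3^4 = (3^2)^2 ≡ 9^2 = 81 ≡ 81 (mod 139)
3^8 = (3^4)^2 ≡ 81^2 = 6561 ≡ 28 (mod 139)
3^13 = 3^8 · 3^4 · 3^1 ≡ 28 · 81 · 3 ≡ 132 (mod 139).
So M = 132. Host Y computes K = M^9 mod 139.
132^1 ≡ 132 (mod 139)
132^2 = (132^1)^2 ≡ 132^2 = 17424 ≡ 49 (mod 139)
132^4 = (132^2)^2 ≡ 49^2 = 2401 ≡ 38 (mod 139)
132^8 = (132^4)^2 ≡ 38^2 = 1444 ≡ 54 (mod 139)
132^9 = 132^8 · 132^1 ≡ 54 · 132 ≡ 39 (mod 139).

39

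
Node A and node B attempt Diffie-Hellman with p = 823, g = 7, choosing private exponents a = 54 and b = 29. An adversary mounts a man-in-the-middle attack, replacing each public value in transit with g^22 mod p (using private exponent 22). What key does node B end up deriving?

Node B receives an adversary's public value M = 7^22 mod 823 instead of the honest one.
7^1 ≡ 7 (mod 823)
7^2 = (7^1)^2 ≡ 7^2 = 49 ≡ 49 (mod 823)
7^4 = (7^2)^2 ≡ 49^2 = 2401 ≡ 755 (mod 823)
7^8 = (7^4)^2 ≡ 755^2 = 570025 ≡ 509 (mod 823)
7^16 = (7^8)^2 ≡ 509^2 = 259081 ≡ 659 (mod 823)
7^22 = 7^16 · 7^4 · 7^2 ≡ 659 · 755 · 49 ≡ 799 (mod 823).
So M = 799. Node B computes K = M^29 mod 823.
799^1 ≡ 799 (mod 823)
799^2 = (799^1)^2 ≡ 799^2 = 638401 ≡ 576 (mod 823)
799^4 = (799^2)^2 ≡ 576^2 = 331776 ≡ 107 (mod 823)
799^8 = (799^4)^2 ≡ 107^2 = 11449 ≡ 750 (mod 823)
799^16 = (799^8)^2 ≡ 750^2 = 562500 ≡ 391 (mod 823)
799^29 = 799^16 · 799^8 · 799^4 · 799^1 ≡ 391 · 750 · 107 · 799 ≡ 398 (mod 823).

398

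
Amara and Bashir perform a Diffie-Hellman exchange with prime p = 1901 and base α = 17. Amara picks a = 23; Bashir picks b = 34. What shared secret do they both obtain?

1235

Bashir sends B = α^b mod p = 17^34 mod 1901.
17^1 ≡ 17 (mod 1901)
17^2 = (17^1)^2 ≡ 17^2 = 289 ≡ 289 (mod 1901)
17^4 = (17^2)^2 ≡ 289^2 = 83521 ≡ 1778 (mod 1901)
17^8 = (17^4)^2 ≡ 1778^2 = 3161284 ≡ 1822 (mod 1901)
17^16 = (17^8)^2 ≡ 1822^2 = 3319684 ≡ 538 (mod 1901)
17^32 = (17^16)^2 ≡ 538^2 = 289444 ≡ 492 (mod 1901)
17^34 = 17^32 · 17^2 ≡ 492 · 289 ≡ 1514 (mod 1901).
So B = 1514. Amara then computes K = B^a mod p = 1514^23 mod 1901.
1514^1 ≡ 1514 (mod 1901)
1514^2 = (1514^1)^2 ≡ 1514^2 = 2292196 ≡ 1491 (mod 1901)
1514^4 = (1514^2)^2 ≡ 1491^2 = 2223081 ≡ 812 (mod 1901)
1514^8 = (1514^4)^2 ≡ 812^2 = 659344 ≡ 1598 (mod 1901)
1514^16 = (1514^8)^2 ≡ 1598^2 = 2553604 ≡ 561 (mod 1901)
1514^23 = 1514^16 · 1514^4 · 1514^2 · 1514^1 ≡ 561 · 812 · 1491 · 1514 ≡ 1235 (mod 1901).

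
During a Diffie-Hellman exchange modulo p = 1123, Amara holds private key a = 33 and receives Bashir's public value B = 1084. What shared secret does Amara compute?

370

Shared key K = 1084^33 mod 1123.
1084^1 ≡ 1084 (mod 1123)
1084^2 = (1084^1)^2 ≡ 1084^2 = 1175056 ≡ 398 (mod 1123)
1084^4 = (1084^2)^2 ≡ 398^2 = 158404 ≡ 61 (mod 1123)
1084^8 = (1084^4)^2 ≡ 61^2 = 3721 ≡ 352 (mod 1123)
1084^16 = (1084^8)^2 ≡ 352^2 = 123904 ≡ 374 (mod 1123)
1084^32 = (1084^16)^2 ≡ 374^2 = 139876 ≡ 624 (mod 1123)
1084^33 = 1084^32 · 1084^1 ≡ 624 · 1084 ≡ 370 (mod 1123).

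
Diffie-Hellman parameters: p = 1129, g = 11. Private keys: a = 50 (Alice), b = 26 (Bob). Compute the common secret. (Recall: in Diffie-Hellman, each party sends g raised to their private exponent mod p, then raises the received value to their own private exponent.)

980

Bob sends B = g^b mod p = 11^26 mod 1129.
11^1 ≡ 11 (mod 1129)
11^2 = (11^1)^2 ≡ 11^2 = 121 ≡ 121 (mod 1129)
11^4 = (11^2)^2 ≡ 121^2 = 14641 ≡ 1093 (mod 1129)
11^8 = (11^4)^2 ≡ 1093^2 = 1194649 ≡ 167 (mod 1129)
11^16 = (11^8)^2 ≡ 167^2 = 27889 ≡ 793 (mod 1129)
11^26 = 11^16 · 11^8 · 11^2 ≡ 793 · 167 · 121 ≡ 254 (mod 1129).
So B = 254. Alice then computes K = B^a mod p = 254^50 mod 1129.
254^1 ≡ 254 (mod 1129)
254^2 = (254^1)^2 ≡ 254^2 = 64516 ≡ 163 (mod 1129)
254^4 = (254^2)^2 ≡ 163^2 = 26569 ≡ 602 (mod 1129)
254^8 = (254^4)^2 ≡ 602^2 = 362404 ≡ 1124 (mod 1129)
254^16 = (254^8)^2 ≡ 1124^2 = 1263376 ≡ 25 (mod 1129)
254^32 = (254^16)^2 ≡ 25^2 = 625 ≡ 625 (mod 1129)
254^50 = 254^32 · 254^16 · 254^2 ≡ 625 · 25 · 163 ≡ 980 (mod 1129).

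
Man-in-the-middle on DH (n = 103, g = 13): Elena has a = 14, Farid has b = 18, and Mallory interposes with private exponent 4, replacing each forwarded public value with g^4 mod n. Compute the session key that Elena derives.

81

Elena receives Mallory's public value M = 13^4 mod 103 instead of the honest one.
13^1 ≡ 13 (mod 103)
13^2 = (13^1)^2 ≡ 13^2 = 169 ≡ 66 (mod 103)
13^4 = (13^2)^2 ≡ 66^2 = 4356 ≡ 30 (mod 103)
So M = 30. Elena computes K = M^14 mod 103.
30^1 ≡ 30 (mod 103)
30^2 = (30^1)^2 ≡ 30^2 = 900 ≡ 76 (mod 103)
30^4 = (30^2)^2 ≡ 76^2 = 5776 ≡ 8 (mod 103)
30^8 = (30^4)^2 ≡ 8^2 = 64 ≡ 64 (mod 103)
30^14 = 30^8 · 30^4 · 30^2 ≡ 64 · 8 · 76 ≡ 81 (mod 103).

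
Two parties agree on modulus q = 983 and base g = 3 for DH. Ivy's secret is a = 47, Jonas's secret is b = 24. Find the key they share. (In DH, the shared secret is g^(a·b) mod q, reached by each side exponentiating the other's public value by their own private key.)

Ivy sends A = g^a mod q = 3^47 mod 983.
3^1 ≡ 3 (mod 983)
3^2 = (3^1)^2 ≡ 3^2 = 9 ≡ 9 (mod 983)
3^4 = (3^2)^2 ≡ 9^2 = 81 ≡ 81 (mod 983)
3^8 = (3^4)^2 ≡ 81^2 = 6561 ≡ 663 (mod 983)
3^16 = (3^8)^2 ≡ 663^2 = 439569 ≡ 168 (mod 983)
3^32 = (3^16)^2 ≡ 168^2 = 28224 ≡ 700 (mod 983)
3^47 = 3^32 · 3^8 · 3^4 · 3^2 · 3^1 ≡ 700 · 663 · 81 · 9 · 3 ≡ 863 (mod 983).
So A = 863. Jonas then computes K = A^b mod q = 863^24 mod 983.
863^1 ≡ 863 (mod 983)
863^2 = (863^1)^2 ≡ 863^2 = 744769 ≡ 638 (mod 983)
863^4 = (863^2)^2 ≡ 638^2 = 407044 ≡ 82 (mod 983)
863^8 = (863^4)^2 ≡ 82^2 = 6724 ≡ 826 (mod 983)
863^16 = (863^8)^2 ≡ 826^2 = 682276 ≡ 74 (mod 983)
863^24 = 863^16 · 863^8 ≡ 74 · 826 ≡ 178 (mod 983).

178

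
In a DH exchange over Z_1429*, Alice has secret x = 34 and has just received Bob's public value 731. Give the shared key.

Shared key K = 731^34 mod 1429.
731^1 ≡ 731 (mod 1429)
731^2 = (731^1)^2 ≡ 731^2 = 534361 ≡ 1344 (mod 1429)
731^4 = (731^2)^2 ≡ 1344^2 = 1806336 ≡ 80 (mod 1429)
731^8 = (731^4)^2 ≡ 80^2 = 6400 ≡ 684 (mod 1429)
731^16 = (731^8)^2 ≡ 684^2 = 467856 ≡ 573 (mod 1429)
731^32 = (731^16)^2 ≡ 573^2 = 328329 ≡ 1088 (mod 1429)
731^34 = 731^32 · 731^2 ≡ 1088 · 1344 ≡ 405 (mod 1429).

405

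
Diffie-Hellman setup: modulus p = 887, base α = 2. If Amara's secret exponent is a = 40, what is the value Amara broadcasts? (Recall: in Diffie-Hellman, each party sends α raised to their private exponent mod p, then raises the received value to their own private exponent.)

Public value = 2^40 mod 887.
2^1 ≡ 2 (mod 887)
2^2 = (2^1)^2 ≡ 2^2 = 4 ≡ 4 (mod 887)
2^4 = (2^2)^2 ≡ 4^2 = 16 ≡ 16 (mod 887)
2^8 = (2^4)^2 ≡ 16^2 = 256 ≡ 256 (mod 887)
2^16 = (2^8)^2 ≡ 256^2 = 65536 ≡ 785 (mod 887)
2^32 = (2^16)^2 ≡ 785^2 = 616225 ≡ 647 (mod 887)
2^40 = 2^32 · 2^8 ≡ 647 · 256 ≡ 650 (mod 887).

650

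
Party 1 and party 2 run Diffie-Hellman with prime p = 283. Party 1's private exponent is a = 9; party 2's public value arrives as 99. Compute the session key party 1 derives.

204

Shared key K = 99^9 mod 283.
99^1 ≡ 99 (mod 283)
99^2 = (99^1)^2 ≡ 99^2 = 9801 ≡ 179 (mod 283)
99^4 = (99^2)^2 ≡ 179^2 = 32041 ≡ 62 (mod 283)
99^8 = (99^4)^2 ≡ 62^2 = 3844 ≡ 165 (mod 283)
99^9 = 99^8 · 99^1 ≡ 165 · 99 ≡ 204 (mod 283).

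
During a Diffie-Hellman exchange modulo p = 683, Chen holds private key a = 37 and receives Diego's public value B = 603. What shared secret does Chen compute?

Shared key K = 603^37 mod 683.
603^1 ≡ 603 (mod 683)
603^2 = (603^1)^2 ≡ 603^2 = 363609 ≡ 253 (mod 683)
603^4 = (603^2)^2 ≡ 253^2 = 64009 ≡ 490 (mod 683)
603^8 = (603^4)^2 ≡ 490^2 = 240100 ≡ 367 (mod 683)
603^16 = (603^8)^2 ≡ 367^2 = 134689 ≡ 138 (mod 683)
603^32 = (603^16)^2 ≡ 138^2 = 19044 ≡ 603 (mod 683)
603^37 = 603^32 · 603^4 · 603^1 ≡ 603 · 490 · 603 ≡ 347 (mod 683).

347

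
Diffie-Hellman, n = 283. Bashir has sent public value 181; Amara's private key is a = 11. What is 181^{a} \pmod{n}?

207

Shared key K = 181^11 mod 283.
181^1 ≡ 181 (mod 283)
181^2 = (181^1)^2 ≡ 181^2 = 32761 ≡ 216 (mod 283)
181^4 = (181^2)^2 ≡ 216^2 = 46656 ≡ 244 (mod 283)
181^8 = (181^4)^2 ≡ 244^2 = 59536 ≡ 106 (mod 283)
181^11 = 181^8 · 181^2 · 181^1 ≡ 106 · 216 · 181 ≡ 207 (mod 283).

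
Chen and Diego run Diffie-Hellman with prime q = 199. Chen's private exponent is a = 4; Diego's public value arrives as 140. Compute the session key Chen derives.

52

Shared key K = 140^4 mod 199.
140^1 ≡ 140 (mod 199)
140^2 = (140^1)^2 ≡ 140^2 = 19600 ≡ 98 (mod 199)
140^4 = (140^2)^2 ≡ 98^2 = 9604 ≡ 52 (mod 199)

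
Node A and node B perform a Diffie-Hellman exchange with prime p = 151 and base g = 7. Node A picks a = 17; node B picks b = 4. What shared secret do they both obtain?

55

Node B sends B = g^b mod p = 7^4 mod 151.
7^1 ≡ 7 (mod 151)
7^2 = (7^1)^2 ≡ 7^2 = 49 ≡ 49 (mod 151)
7^4 = (7^2)^2 ≡ 49^2 = 2401 ≡ 136 (mod 151)
So B = 136. Node A then computes K = B^a mod p = 136^17 mod 151.
136^1 ≡ 136 (mod 151)
136^2 = (136^1)^2 ≡ 136^2 = 18496 ≡ 74 (mod 151)
136^4 = (136^2)^2 ≡ 74^2 = 5476 ≡ 40 (mod 151)
136^8 = (136^4)^2 ≡ 40^2 = 1600 ≡ 90 (mod 151)
136^16 = (136^8)^2 ≡ 90^2 = 8100 ≡ 97 (mod 151)
136^17 = 136^16 · 136^1 ≡ 97 · 136 ≡ 55 (mod 151).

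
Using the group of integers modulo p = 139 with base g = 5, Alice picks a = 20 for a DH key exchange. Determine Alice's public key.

13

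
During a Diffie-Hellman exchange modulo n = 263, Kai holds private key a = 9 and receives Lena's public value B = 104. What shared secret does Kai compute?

93

Shared key K = 104^9 mod 263.
104^1 ≡ 104 (mod 263)
104^2 = (104^1)^2 ≡ 104^2 = 10816 ≡ 33 (mod 263)
104^4 = (104^2)^2 ≡ 33^2 = 1089 ≡ 37 (mod 263)
104^8 = (104^4)^2 ≡ 37^2 = 1369 ≡ 54 (mod 263)
104^9 = 104^8 · 104^1 ≡ 54 · 104 ≡ 93 (mod 263).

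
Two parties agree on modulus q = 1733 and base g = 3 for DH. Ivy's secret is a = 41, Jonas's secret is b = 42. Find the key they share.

655

Ivy sends A = g^a mod q = 3^41 mod 1733.
3^1 ≡ 3 (mod 1733)
3^2 = (3^1)^2 ≡ 3^2 = 9 ≡ 9 (mod 1733)
3^4 = (3^2)^2 ≡ 9^2 = 81 ≡ 81 (mod 1733)
3^8 = (3^4)^2 ≡ 81^2 = 6561 ≡ 1362 (mod 1733)
3^16 = (3^8)^2 ≡ 1362^2 = 1855044 ≡ 734 (mod 1733)
3^32 = (3^16)^2 ≡ 734^2 = 538756 ≡ 1526 (mod 1733)
3^41 = 3^32 · 3^8 · 3^1 ≡ 1526 · 1362 · 3 ≡ 1635 (mod 1733).
So A = 1635. Jonas then computes K = A^b mod q = 1635^42 mod 1733.
1635^1 ≡ 1635 (mod 1733)
1635^2 = (1635^1)^2 ≡ 1635^2 = 2673225 ≡ 939 (mod 1733)
1635^4 = (1635^2)^2 ≡ 939^2 = 881721 ≡ 1357 (mod 1733)
1635^8 = (1635^4)^2 ≡ 1357^2 = 1841449 ≡ 1003 (mod 1733)
1635^16 = (1635^8)^2 ≡ 1003^2 = 1006009 ≡ 869 (mod 1733)
1635^32 = (1635^16)^2 ≡ 869^2 = 755161 ≡ 1306 (mod 1733)
1635^42 = 1635^32 · 1635^8 · 1635^2 ≡ 1306 · 1003 · 939 ≡ 655 (mod 1733).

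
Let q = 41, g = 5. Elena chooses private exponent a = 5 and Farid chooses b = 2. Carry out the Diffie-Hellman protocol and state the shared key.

Farid sends B = g^b mod q = 5^2 mod 41.
5^1 ≡ 5 (mod 41)
5^2 = (5^1)^2 ≡ 5^2 = 25 ≡ 25 (mod 41)
So B = 25. Elena then computes K = B^a mod q = 25^5 mod 41.
25^1 ≡ 25 (mod 41)
25^2 = (25^1)^2 ≡ 25^2 = 625 ≡ 10 (mod 41)
25^4 = (25^2)^2 ≡ 10^2 = 100 ≡ 18 (mod 41)
25^5 = 25^4 · 25^1 ≡ 18 · 25 ≡ 40 (mod 41).

40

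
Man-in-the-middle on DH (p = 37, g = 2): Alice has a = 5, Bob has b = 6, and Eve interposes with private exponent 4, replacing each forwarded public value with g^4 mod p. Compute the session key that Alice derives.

33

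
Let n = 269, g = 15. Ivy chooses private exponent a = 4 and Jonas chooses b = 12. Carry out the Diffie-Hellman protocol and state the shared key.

5

Jonas sends B = g^b mod n = 15^12 mod 269.
15^1 ≡ 15 (mod 269)
15^2 = (15^1)^2 ≡ 15^2 = 225 ≡ 225 (mod 269)
15^4 = (15^2)^2 ≡ 225^2 = 50625 ≡ 53 (mod 269)
15^8 = (15^4)^2 ≡ 53^2 = 2809 ≡ 119 (mod 269)
15^12 = 15^8 · 15^4 ≡ 119 · 53 ≡ 120 (mod 269).
So B = 120. Ivy then computes K = B^a mod n = 120^4 mod 269.
120^1 ≡ 120 (mod 269)
120^2 = (120^1)^2 ≡ 120^2 = 14400 ≡ 143 (mod 269)
120^4 = (120^2)^2 ≡ 143^2 = 20449 ≡ 5 (mod 269)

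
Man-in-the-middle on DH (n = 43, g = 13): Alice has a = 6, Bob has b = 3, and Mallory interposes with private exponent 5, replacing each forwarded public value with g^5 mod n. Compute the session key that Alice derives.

21

Alice receives Mallory's public value M = 13^5 mod 43 instead of the honest one.
13^1 ≡ 13 (mod 43)
13^2 = (13^1)^2 ≡ 13^2 = 169 ≡ 40 (mod 43)
13^4 = (13^2)^2 ≡ 40^2 = 1600 ≡ 9 (mod 43)
13^5 = 13^4 · 13^1 ≡ 9 · 13 ≡ 31 (mod 43).
So M = 31. Alice computes K = M^6 mod 43.
31^1 ≡ 31 (mod 43)
31^2 = (31^1)^2 ≡ 31^2 = 961 ≡ 15 (mod 43)
31^4 = (31^2)^2 ≡ 15^2 = 225 ≡ 10 (mod 43)
31^6 = 31^4 · 31^2 ≡ 10 · 15 ≡ 21 (mod 43).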